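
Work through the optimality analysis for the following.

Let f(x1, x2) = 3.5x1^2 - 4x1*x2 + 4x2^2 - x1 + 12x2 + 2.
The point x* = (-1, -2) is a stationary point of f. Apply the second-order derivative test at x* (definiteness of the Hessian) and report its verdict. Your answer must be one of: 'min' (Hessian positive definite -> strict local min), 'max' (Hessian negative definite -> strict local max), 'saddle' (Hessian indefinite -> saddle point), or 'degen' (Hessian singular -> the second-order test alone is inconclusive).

Compute the Hessian H = grad^2 f:
  H = [[7, -4], [-4, 8]]
Verify stationarity: grad f(x*) = H x* + g = (0, 0).
Eigenvalues of H: 3.4689, 11.5311.
Both eigenvalues > 0, so H is positive definite -> x* is a strict local min.

min


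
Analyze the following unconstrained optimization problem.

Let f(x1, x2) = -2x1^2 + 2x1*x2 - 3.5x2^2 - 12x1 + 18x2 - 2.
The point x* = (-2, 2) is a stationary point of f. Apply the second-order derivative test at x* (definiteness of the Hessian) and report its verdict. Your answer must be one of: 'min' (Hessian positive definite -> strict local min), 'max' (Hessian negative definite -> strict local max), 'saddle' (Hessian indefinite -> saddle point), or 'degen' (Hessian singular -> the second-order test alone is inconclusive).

Compute the Hessian H = grad^2 f:
  H = [[-4, 2], [2, -7]]
Verify stationarity: grad f(x*) = H x* + g = (0, 0).
Eigenvalues of H: -8, -3.
Both eigenvalues < 0, so H is negative definite -> x* is a strict local max.

max


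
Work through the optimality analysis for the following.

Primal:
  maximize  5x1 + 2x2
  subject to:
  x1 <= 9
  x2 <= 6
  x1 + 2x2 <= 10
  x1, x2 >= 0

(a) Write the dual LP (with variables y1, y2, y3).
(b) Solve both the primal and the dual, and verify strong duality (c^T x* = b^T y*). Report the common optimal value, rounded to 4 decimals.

The standard primal-dual pair for 'max c^T x s.t. A x <= b, x >= 0' is:
  Dual:  min b^T y  s.t.  A^T y >= c,  y >= 0.

So the dual LP is:
  minimize  9y1 + 6y2 + 10y3
  subject to:
    y1 + y3 >= 5
    y2 + 2y3 >= 2
    y1, y2, y3 >= 0

Solving the primal: x* = (9, 0.5).
  primal value c^T x* = 46.
Solving the dual: y* = (4, 0, 1).
  dual value b^T y* = 46.
Strong duality: c^T x* = b^T y*. Confirmed.

46


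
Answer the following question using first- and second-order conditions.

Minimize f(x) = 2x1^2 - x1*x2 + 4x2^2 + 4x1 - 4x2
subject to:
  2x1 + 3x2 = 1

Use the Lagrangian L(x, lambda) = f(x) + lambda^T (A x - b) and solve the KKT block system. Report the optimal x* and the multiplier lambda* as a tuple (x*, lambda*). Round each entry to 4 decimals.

Form the Lagrangian:
  L(x, lambda) = (1/2) x^T Q x + c^T x + lambda^T (A x - b)
Stationarity (grad_x L = 0): Q x + c + A^T lambda = 0.
Primal feasibility: A x = b.

This gives the KKT block system:
  [ Q   A^T ] [ x     ]   [-c ]
  [ A    0  ] [ lambda ] = [ b ]

Solving the linear system:
  x*      = (-0.5125, 0.675)
  lambda* = (-0.6375)
  f(x*)   = -2.0562

x* = (-0.5125, 0.675), lambda* = (-0.6375)


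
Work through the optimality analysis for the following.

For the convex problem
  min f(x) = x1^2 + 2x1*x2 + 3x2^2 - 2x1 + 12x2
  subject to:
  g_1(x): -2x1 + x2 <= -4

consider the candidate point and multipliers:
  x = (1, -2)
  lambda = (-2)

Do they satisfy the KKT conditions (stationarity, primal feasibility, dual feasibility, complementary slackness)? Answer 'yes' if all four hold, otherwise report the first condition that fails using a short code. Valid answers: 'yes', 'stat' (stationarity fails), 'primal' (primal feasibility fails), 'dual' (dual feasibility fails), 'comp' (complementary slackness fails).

Gradient of f: grad f(x) = Q x + c = (-4, 2)
Constraint values g_i(x) = a_i^T x - b_i:
  g_1((1, -2)) = 0
Stationarity residual: grad f(x) + sum_i lambda_i a_i = (0, 0)
  -> stationarity OK
Primal feasibility (all g_i <= 0): OK
Dual feasibility (all lambda_i >= 0): FAILS
Complementary slackness (lambda_i * g_i(x) = 0 for all i): OK

Verdict: the first failing condition is dual_feasibility -> dual.

dual


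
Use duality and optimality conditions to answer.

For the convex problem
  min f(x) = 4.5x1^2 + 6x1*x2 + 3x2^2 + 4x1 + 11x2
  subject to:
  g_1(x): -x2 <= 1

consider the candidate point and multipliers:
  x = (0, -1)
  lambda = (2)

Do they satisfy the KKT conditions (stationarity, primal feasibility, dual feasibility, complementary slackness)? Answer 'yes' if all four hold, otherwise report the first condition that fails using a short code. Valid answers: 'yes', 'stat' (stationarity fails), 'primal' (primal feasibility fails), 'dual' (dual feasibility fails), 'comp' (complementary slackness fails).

Gradient of f: grad f(x) = Q x + c = (-2, 5)
Constraint values g_i(x) = a_i^T x - b_i:
  g_1((0, -1)) = 0
Stationarity residual: grad f(x) + sum_i lambda_i a_i = (-2, 3)
  -> stationarity FAILS
Primal feasibility (all g_i <= 0): OK
Dual feasibility (all lambda_i >= 0): OK
Complementary slackness (lambda_i * g_i(x) = 0 for all i): OK

Verdict: the first failing condition is stationarity -> stat.

stat


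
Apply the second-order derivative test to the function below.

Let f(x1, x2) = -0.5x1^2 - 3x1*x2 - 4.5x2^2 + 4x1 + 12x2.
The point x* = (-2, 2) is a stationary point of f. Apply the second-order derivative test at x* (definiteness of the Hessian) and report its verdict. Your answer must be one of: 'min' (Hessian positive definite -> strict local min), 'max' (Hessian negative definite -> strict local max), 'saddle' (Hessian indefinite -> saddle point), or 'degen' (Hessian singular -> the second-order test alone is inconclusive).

Compute the Hessian H = grad^2 f:
  H = [[-1, -3], [-3, -9]]
Verify stationarity: grad f(x*) = H x* + g = (0, 0).
Eigenvalues of H: -10, 0.
H has a zero eigenvalue (singular; negative semidefinite but not definite), so H is neither positive definite, negative definite, nor indefinite. The second-order test alone is inconclusive -> degen.
(Indeed, f is constant along the null direction of H through x*, so x* is not a strict local extremum.)

degen


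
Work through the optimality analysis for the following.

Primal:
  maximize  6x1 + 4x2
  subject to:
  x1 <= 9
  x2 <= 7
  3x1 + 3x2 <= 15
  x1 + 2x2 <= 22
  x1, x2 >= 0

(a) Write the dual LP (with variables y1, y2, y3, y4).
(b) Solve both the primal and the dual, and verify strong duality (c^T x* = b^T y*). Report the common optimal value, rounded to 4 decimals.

The standard primal-dual pair for 'max c^T x s.t. A x <= b, x >= 0' is:
  Dual:  min b^T y  s.t.  A^T y >= c,  y >= 0.

So the dual LP is:
  minimize  9y1 + 7y2 + 15y3 + 22y4
  subject to:
    y1 + 3y3 + y4 >= 6
    y2 + 3y3 + 2y4 >= 4
    y1, y2, y3, y4 >= 0

Solving the primal: x* = (5, 0).
  primal value c^T x* = 30.
Solving the dual: y* = (0, 0, 2, 0).
  dual value b^T y* = 30.
Strong duality: c^T x* = b^T y*. Confirmed.

30


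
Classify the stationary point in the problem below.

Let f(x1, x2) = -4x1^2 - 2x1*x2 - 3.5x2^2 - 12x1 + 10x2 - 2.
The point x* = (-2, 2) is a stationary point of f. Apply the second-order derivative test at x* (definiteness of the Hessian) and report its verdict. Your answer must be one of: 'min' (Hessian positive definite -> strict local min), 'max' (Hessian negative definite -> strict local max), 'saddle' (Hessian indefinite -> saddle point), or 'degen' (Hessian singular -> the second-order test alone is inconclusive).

Compute the Hessian H = grad^2 f:
  H = [[-8, -2], [-2, -7]]
Verify stationarity: grad f(x*) = H x* + g = (0, 0).
Eigenvalues of H: -9.5616, -5.4384.
Both eigenvalues < 0, so H is negative definite -> x* is a strict local max.

max


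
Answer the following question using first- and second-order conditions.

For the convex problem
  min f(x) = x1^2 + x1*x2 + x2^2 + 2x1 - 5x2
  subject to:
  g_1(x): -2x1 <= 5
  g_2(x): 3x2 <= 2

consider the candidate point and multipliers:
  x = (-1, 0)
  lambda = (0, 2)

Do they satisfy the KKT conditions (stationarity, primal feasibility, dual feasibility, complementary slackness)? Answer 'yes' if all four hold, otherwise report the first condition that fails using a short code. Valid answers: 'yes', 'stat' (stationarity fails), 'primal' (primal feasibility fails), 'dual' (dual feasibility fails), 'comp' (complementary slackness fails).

Gradient of f: grad f(x) = Q x + c = (0, -6)
Constraint values g_i(x) = a_i^T x - b_i:
  g_1((-1, 0)) = -3
  g_2((-1, 0)) = -2
Stationarity residual: grad f(x) + sum_i lambda_i a_i = (0, 0)
  -> stationarity OK
Primal feasibility (all g_i <= 0): OK
Dual feasibility (all lambda_i >= 0): OK
Complementary slackness (lambda_i * g_i(x) = 0 for all i): FAILS

Verdict: the first failing condition is complementary_slackness -> comp.

comp


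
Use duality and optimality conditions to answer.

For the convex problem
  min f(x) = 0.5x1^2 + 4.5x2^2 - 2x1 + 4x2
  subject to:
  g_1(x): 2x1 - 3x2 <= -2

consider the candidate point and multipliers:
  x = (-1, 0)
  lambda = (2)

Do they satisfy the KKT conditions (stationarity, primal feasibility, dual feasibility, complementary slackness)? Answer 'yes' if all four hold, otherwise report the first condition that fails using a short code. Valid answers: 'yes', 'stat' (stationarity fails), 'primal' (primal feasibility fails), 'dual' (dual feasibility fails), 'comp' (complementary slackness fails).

Gradient of f: grad f(x) = Q x + c = (-3, 4)
Constraint values g_i(x) = a_i^T x - b_i:
  g_1((-1, 0)) = 0
Stationarity residual: grad f(x) + sum_i lambda_i a_i = (1, -2)
  -> stationarity FAILS
Primal feasibility (all g_i <= 0): OK
Dual feasibility (all lambda_i >= 0): OK
Complementary slackness (lambda_i * g_i(x) = 0 for all i): OK

Verdict: the first failing condition is stationarity -> stat.

stat


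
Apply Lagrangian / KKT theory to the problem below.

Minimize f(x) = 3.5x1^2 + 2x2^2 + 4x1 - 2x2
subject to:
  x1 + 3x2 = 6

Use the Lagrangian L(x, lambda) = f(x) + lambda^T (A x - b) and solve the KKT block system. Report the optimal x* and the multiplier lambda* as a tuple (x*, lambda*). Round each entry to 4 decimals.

Form the Lagrangian:
  L(x, lambda) = (1/2) x^T Q x + c^T x + lambda^T (A x - b)
Stationarity (grad_x L = 0): Q x + c + A^T lambda = 0.
Primal feasibility: A x = b.

This gives the KKT block system:
  [ Q   A^T ] [ x     ]   [-c ]
  [ A    0  ] [ lambda ] = [ b ]

Solving the linear system:
  x*      = (-0.2687, 2.0896)
  lambda* = (-2.1194)
  f(x*)   = 3.7313

x* = (-0.2687, 2.0896), lambda* = (-2.1194)


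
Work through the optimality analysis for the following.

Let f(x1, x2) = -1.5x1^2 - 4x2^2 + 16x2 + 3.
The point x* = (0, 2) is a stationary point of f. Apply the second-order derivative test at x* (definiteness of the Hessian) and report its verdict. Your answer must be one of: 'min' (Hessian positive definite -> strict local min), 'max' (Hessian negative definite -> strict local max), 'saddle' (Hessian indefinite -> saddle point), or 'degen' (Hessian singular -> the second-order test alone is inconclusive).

Compute the Hessian H = grad^2 f:
  H = [[-3, 0], [0, -8]]
Verify stationarity: grad f(x*) = H x* + g = (0, 0).
Eigenvalues of H: -8, -3.
Both eigenvalues < 0, so H is negative definite -> x* is a strict local max.

max


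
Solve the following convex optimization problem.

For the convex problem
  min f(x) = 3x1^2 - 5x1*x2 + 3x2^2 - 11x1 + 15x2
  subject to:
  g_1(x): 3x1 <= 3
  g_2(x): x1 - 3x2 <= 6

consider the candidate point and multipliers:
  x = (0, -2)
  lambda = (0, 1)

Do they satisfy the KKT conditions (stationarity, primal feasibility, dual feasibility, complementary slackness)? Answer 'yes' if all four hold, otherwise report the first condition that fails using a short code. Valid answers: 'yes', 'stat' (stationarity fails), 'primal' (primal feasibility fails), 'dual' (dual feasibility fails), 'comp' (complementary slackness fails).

Gradient of f: grad f(x) = Q x + c = (-1, 3)
Constraint values g_i(x) = a_i^T x - b_i:
  g_1((0, -2)) = -3
  g_2((0, -2)) = 0
Stationarity residual: grad f(x) + sum_i lambda_i a_i = (0, 0)
  -> stationarity OK
Primal feasibility (all g_i <= 0): OK
Dual feasibility (all lambda_i >= 0): OK
Complementary slackness (lambda_i * g_i(x) = 0 for all i): OK

Verdict: yes, KKT holds.

yes


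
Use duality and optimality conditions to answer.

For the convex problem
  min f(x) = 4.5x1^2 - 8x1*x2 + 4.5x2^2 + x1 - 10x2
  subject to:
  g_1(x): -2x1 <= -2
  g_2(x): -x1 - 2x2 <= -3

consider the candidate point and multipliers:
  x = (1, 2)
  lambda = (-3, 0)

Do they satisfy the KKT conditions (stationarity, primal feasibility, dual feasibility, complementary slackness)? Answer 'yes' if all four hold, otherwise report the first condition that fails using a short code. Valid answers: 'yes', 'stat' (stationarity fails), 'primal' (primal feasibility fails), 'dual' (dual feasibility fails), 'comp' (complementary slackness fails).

Gradient of f: grad f(x) = Q x + c = (-6, 0)
Constraint values g_i(x) = a_i^T x - b_i:
  g_1((1, 2)) = 0
  g_2((1, 2)) = -2
Stationarity residual: grad f(x) + sum_i lambda_i a_i = (0, 0)
  -> stationarity OK
Primal feasibility (all g_i <= 0): OK
Dual feasibility (all lambda_i >= 0): FAILS
Complementary slackness (lambda_i * g_i(x) = 0 for all i): OK

Verdict: the first failing condition is dual_feasibility -> dual.

dual


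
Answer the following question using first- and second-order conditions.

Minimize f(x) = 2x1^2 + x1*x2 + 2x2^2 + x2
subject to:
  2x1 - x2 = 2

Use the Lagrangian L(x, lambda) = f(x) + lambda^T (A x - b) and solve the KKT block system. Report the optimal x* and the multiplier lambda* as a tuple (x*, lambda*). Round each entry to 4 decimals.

Form the Lagrangian:
  L(x, lambda) = (1/2) x^T Q x + c^T x + lambda^T (A x - b)
Stationarity (grad_x L = 0): Q x + c + A^T lambda = 0.
Primal feasibility: A x = b.

This gives the KKT block system:
  [ Q   A^T ] [ x     ]   [-c ]
  [ A    0  ] [ lambda ] = [ b ]

Solving the linear system:
  x*      = (0.6667, -0.6667)
  lambda* = (-1)
  f(x*)   = 0.6667

x* = (0.6667, -0.6667), lambda* = (-1)


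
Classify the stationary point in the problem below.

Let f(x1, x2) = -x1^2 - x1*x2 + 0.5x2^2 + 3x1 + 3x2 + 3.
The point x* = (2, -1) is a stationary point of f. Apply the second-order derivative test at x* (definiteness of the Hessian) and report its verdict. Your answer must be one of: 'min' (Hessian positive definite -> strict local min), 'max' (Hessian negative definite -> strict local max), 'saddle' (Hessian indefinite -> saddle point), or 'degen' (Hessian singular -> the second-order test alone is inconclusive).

Compute the Hessian H = grad^2 f:
  H = [[-2, -1], [-1, 1]]
Verify stationarity: grad f(x*) = H x* + g = (0, 0).
Eigenvalues of H: -2.3028, 1.3028.
Eigenvalues have mixed signs, so H is indefinite -> x* is a saddle point.

saddle


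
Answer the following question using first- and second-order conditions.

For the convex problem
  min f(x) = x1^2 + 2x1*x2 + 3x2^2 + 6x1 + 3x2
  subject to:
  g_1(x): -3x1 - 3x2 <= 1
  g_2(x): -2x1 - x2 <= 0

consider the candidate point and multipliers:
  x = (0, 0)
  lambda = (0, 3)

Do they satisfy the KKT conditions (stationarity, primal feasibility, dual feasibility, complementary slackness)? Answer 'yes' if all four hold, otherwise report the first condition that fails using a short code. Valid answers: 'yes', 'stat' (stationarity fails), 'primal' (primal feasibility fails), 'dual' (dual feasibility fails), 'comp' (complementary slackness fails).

Gradient of f: grad f(x) = Q x + c = (6, 3)
Constraint values g_i(x) = a_i^T x - b_i:
  g_1((0, 0)) = -1
  g_2((0, 0)) = 0
Stationarity residual: grad f(x) + sum_i lambda_i a_i = (0, 0)
  -> stationarity OK
Primal feasibility (all g_i <= 0): OK
Dual feasibility (all lambda_i >= 0): OK
Complementary slackness (lambda_i * g_i(x) = 0 for all i): OK

Verdict: yes, KKT holds.

yes


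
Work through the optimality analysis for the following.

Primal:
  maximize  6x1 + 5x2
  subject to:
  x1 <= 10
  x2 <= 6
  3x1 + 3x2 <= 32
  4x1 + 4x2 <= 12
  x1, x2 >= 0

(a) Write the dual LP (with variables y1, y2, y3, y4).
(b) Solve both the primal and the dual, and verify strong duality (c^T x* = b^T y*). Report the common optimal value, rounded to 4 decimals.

The standard primal-dual pair for 'max c^T x s.t. A x <= b, x >= 0' is:
  Dual:  min b^T y  s.t.  A^T y >= c,  y >= 0.

So the dual LP is:
  minimize  10y1 + 6y2 + 32y3 + 12y4
  subject to:
    y1 + 3y3 + 4y4 >= 6
    y2 + 3y3 + 4y4 >= 5
    y1, y2, y3, y4 >= 0

Solving the primal: x* = (3, 0).
  primal value c^T x* = 18.
Solving the dual: y* = (0, 0, 0, 1.5).
  dual value b^T y* = 18.
Strong duality: c^T x* = b^T y*. Confirmed.

18


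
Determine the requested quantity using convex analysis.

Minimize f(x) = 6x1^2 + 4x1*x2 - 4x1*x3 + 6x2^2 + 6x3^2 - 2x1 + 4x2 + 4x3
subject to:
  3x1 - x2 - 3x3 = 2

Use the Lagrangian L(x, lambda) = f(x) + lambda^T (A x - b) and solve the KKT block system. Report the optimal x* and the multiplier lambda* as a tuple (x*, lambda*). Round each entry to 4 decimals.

Form the Lagrangian:
  L(x, lambda) = (1/2) x^T Q x + c^T x + lambda^T (A x - b)
Stationarity (grad_x L = 0): Q x + c + A^T lambda = 0.
Primal feasibility: A x = b.

This gives the KKT block system:
  [ Q   A^T ] [ x     ]   [-c ]
  [ A    0  ] [ lambda ] = [ b ]

Solving the linear system:
  x*      = (0.2437, -0.4244, -0.2815)
  lambda* = (-0.1176)
  f(x*)   = -1.5378

x* = (0.2437, -0.4244, -0.2815), lambda* = (-0.1176)


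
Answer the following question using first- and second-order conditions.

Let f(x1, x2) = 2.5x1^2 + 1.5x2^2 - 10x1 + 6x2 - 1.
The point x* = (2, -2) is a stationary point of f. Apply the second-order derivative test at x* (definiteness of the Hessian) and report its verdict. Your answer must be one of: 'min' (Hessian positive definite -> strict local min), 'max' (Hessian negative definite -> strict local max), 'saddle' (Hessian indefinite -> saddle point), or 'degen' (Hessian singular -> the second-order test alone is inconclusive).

Compute the Hessian H = grad^2 f:
  H = [[5, 0], [0, 3]]
Verify stationarity: grad f(x*) = H x* + g = (0, 0).
Eigenvalues of H: 3, 5.
Both eigenvalues > 0, so H is positive definite -> x* is a strict local min.

min


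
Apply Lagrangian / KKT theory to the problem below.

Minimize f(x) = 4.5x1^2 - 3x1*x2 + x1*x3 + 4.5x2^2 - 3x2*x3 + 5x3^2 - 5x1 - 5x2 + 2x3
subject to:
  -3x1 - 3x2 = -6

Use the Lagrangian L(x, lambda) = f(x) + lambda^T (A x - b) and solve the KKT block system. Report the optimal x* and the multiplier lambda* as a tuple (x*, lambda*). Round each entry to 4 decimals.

Form the Lagrangian:
  L(x, lambda) = (1/2) x^T Q x + c^T x + lambda^T (A x - b)
Stationarity (grad_x L = 0): Q x + c + A^T lambda = 0.
Primal feasibility: A x = b.

This gives the KKT block system:
  [ Q   A^T ] [ x     ]   [-c ]
  [ A    0  ] [ lambda ] = [ b ]

Solving the linear system:
  x*      = (1, 1, 0)
  lambda* = (0.3333)
  f(x*)   = -4

x* = (1, 1, 0), lambda* = (0.3333)


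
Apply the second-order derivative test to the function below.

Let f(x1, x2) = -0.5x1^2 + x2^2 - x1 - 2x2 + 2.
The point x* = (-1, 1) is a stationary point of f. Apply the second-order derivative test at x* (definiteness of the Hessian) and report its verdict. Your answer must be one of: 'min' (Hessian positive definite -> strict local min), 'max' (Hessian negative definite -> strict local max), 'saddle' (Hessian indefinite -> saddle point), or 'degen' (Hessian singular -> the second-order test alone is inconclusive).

Compute the Hessian H = grad^2 f:
  H = [[-1, 0], [0, 2]]
Verify stationarity: grad f(x*) = H x* + g = (0, 0).
Eigenvalues of H: -1, 2.
Eigenvalues have mixed signs, so H is indefinite -> x* is a saddle point.

saddle


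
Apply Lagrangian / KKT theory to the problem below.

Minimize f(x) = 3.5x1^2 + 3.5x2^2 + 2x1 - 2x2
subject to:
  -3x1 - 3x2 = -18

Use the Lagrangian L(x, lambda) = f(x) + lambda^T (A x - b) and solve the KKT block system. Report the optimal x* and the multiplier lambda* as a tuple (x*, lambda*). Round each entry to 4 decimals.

Form the Lagrangian:
  L(x, lambda) = (1/2) x^T Q x + c^T x + lambda^T (A x - b)
Stationarity (grad_x L = 0): Q x + c + A^T lambda = 0.
Primal feasibility: A x = b.

This gives the KKT block system:
  [ Q   A^T ] [ x     ]   [-c ]
  [ A    0  ] [ lambda ] = [ b ]

Solving the linear system:
  x*      = (2.7143, 3.2857)
  lambda* = (7)
  f(x*)   = 62.4286

x* = (2.7143, 3.2857), lambda* = (7)


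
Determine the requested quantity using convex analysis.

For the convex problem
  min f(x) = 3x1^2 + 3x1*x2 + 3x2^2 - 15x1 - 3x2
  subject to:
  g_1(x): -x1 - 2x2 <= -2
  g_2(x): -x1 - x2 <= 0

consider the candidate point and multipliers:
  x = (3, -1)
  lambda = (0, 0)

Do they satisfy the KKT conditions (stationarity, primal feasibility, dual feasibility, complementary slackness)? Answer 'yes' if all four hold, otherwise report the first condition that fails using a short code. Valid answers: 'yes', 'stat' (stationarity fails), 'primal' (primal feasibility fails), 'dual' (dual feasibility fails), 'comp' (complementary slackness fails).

Gradient of f: grad f(x) = Q x + c = (0, 0)
Constraint values g_i(x) = a_i^T x - b_i:
  g_1((3, -1)) = 1
  g_2((3, -1)) = -2
Stationarity residual: grad f(x) + sum_i lambda_i a_i = (0, 0)
  -> stationarity OK
Primal feasibility (all g_i <= 0): FAILS
Dual feasibility (all lambda_i >= 0): OK
Complementary slackness (lambda_i * g_i(x) = 0 for all i): OK

Verdict: the first failing condition is primal_feasibility -> primal.

primal


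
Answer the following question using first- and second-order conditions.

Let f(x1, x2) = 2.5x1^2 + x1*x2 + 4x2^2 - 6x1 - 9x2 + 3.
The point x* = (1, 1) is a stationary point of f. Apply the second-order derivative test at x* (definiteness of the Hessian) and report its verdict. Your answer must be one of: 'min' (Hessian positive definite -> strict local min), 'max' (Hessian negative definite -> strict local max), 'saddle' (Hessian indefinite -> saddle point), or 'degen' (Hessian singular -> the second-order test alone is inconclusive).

Compute the Hessian H = grad^2 f:
  H = [[5, 1], [1, 8]]
Verify stationarity: grad f(x*) = H x* + g = (0, 0).
Eigenvalues of H: 4.6972, 8.3028.
Both eigenvalues > 0, so H is positive definite -> x* is a strict local min.

min


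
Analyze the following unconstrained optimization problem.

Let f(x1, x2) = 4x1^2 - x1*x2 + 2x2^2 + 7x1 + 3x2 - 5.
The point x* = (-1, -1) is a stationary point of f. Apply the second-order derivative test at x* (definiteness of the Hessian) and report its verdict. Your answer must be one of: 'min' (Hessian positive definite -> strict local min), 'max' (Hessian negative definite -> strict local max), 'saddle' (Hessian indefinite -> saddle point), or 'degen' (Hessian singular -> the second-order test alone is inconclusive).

Compute the Hessian H = grad^2 f:
  H = [[8, -1], [-1, 4]]
Verify stationarity: grad f(x*) = H x* + g = (0, 0).
Eigenvalues of H: 3.7639, 8.2361.
Both eigenvalues > 0, so H is positive definite -> x* is a strict local min.

min


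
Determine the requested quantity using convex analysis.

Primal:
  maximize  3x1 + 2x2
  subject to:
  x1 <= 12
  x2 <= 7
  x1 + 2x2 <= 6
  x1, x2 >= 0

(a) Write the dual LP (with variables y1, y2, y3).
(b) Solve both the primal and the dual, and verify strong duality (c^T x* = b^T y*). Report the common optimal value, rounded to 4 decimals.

The standard primal-dual pair for 'max c^T x s.t. A x <= b, x >= 0' is:
  Dual:  min b^T y  s.t.  A^T y >= c,  y >= 0.

So the dual LP is:
  minimize  12y1 + 7y2 + 6y3
  subject to:
    y1 + y3 >= 3
    y2 + 2y3 >= 2
    y1, y2, y3 >= 0

Solving the primal: x* = (6, 0).
  primal value c^T x* = 18.
Solving the dual: y* = (0, 0, 3).
  dual value b^T y* = 18.
Strong duality: c^T x* = b^T y*. Confirmed.

18


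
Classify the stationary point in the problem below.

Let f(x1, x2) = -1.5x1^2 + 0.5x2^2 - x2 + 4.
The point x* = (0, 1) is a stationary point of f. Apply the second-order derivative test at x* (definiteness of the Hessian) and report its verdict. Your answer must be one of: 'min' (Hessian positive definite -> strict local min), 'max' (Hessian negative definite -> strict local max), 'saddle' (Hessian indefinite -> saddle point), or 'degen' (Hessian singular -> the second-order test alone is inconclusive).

Compute the Hessian H = grad^2 f:
  H = [[-3, 0], [0, 1]]
Verify stationarity: grad f(x*) = H x* + g = (0, 0).
Eigenvalues of H: -3, 1.
Eigenvalues have mixed signs, so H is indefinite -> x* is a saddle point.

saddle


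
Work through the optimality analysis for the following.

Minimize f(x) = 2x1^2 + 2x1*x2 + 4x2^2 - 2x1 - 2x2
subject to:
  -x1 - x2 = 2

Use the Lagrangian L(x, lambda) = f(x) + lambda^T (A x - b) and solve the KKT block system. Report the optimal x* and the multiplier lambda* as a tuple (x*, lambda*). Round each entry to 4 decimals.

Form the Lagrangian:
  L(x, lambda) = (1/2) x^T Q x + c^T x + lambda^T (A x - b)
Stationarity (grad_x L = 0): Q x + c + A^T lambda = 0.
Primal feasibility: A x = b.

This gives the KKT block system:
  [ Q   A^T ] [ x     ]   [-c ]
  [ A    0  ] [ lambda ] = [ b ]

Solving the linear system:
  x*      = (-1.5, -0.5)
  lambda* = (-9)
  f(x*)   = 11

x* = (-1.5, -0.5), lambda* = (-9)


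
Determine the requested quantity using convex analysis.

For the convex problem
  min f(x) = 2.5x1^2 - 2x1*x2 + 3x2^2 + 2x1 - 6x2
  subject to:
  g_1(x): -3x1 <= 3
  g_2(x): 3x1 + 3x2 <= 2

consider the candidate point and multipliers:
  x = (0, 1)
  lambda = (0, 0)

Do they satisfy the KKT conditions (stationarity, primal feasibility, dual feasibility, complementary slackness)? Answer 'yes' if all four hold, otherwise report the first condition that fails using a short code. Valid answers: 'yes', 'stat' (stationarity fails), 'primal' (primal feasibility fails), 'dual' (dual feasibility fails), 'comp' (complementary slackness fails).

Gradient of f: grad f(x) = Q x + c = (0, 0)
Constraint values g_i(x) = a_i^T x - b_i:
  g_1((0, 1)) = -3
  g_2((0, 1)) = 1
Stationarity residual: grad f(x) + sum_i lambda_i a_i = (0, 0)
  -> stationarity OK
Primal feasibility (all g_i <= 0): FAILS
Dual feasibility (all lambda_i >= 0): OK
Complementary slackness (lambda_i * g_i(x) = 0 for all i): OK

Verdict: the first failing condition is primal_feasibility -> primal.

primal


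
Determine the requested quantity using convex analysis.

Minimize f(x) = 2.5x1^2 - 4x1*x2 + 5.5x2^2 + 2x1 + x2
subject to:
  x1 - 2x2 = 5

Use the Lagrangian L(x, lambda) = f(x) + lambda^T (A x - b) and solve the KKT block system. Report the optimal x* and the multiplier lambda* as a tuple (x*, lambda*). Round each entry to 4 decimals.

Form the Lagrangian:
  L(x, lambda) = (1/2) x^T Q x + c^T x + lambda^T (A x - b)
Stationarity (grad_x L = 0): Q x + c + A^T lambda = 0.
Primal feasibility: A x = b.

This gives the KKT block system:
  [ Q   A^T ] [ x     ]   [-c ]
  [ A    0  ] [ lambda ] = [ b ]

Solving the linear system:
  x*      = (0.3333, -2.3333)
  lambda* = (-13)
  f(x*)   = 31.6667

x* = (0.3333, -2.3333), lambda* = (-13)


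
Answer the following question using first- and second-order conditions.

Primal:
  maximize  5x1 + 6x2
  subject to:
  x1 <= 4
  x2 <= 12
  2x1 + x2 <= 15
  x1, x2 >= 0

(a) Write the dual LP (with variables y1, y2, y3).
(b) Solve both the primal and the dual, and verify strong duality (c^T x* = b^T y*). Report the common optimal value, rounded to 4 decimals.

The standard primal-dual pair for 'max c^T x s.t. A x <= b, x >= 0' is:
  Dual:  min b^T y  s.t.  A^T y >= c,  y >= 0.

So the dual LP is:
  minimize  4y1 + 12y2 + 15y3
  subject to:
    y1 + 2y3 >= 5
    y2 + y3 >= 6
    y1, y2, y3 >= 0

Solving the primal: x* = (1.5, 12).
  primal value c^T x* = 79.5.
Solving the dual: y* = (0, 3.5, 2.5).
  dual value b^T y* = 79.5.
Strong duality: c^T x* = b^T y*. Confirmed.

79.5


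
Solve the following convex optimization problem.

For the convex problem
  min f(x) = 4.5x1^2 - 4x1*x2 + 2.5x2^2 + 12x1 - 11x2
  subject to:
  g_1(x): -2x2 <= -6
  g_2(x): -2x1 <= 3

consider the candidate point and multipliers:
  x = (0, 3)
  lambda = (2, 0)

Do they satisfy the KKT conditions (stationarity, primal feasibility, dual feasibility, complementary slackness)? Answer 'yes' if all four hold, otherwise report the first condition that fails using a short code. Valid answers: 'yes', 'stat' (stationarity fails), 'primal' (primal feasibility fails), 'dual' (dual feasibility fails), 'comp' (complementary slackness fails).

Gradient of f: grad f(x) = Q x + c = (0, 4)
Constraint values g_i(x) = a_i^T x - b_i:
  g_1((0, 3)) = 0
  g_2((0, 3)) = -3
Stationarity residual: grad f(x) + sum_i lambda_i a_i = (0, 0)
  -> stationarity OK
Primal feasibility (all g_i <= 0): OK
Dual feasibility (all lambda_i >= 0): OK
Complementary slackness (lambda_i * g_i(x) = 0 for all i): OK

Verdict: yes, KKT holds.

yes


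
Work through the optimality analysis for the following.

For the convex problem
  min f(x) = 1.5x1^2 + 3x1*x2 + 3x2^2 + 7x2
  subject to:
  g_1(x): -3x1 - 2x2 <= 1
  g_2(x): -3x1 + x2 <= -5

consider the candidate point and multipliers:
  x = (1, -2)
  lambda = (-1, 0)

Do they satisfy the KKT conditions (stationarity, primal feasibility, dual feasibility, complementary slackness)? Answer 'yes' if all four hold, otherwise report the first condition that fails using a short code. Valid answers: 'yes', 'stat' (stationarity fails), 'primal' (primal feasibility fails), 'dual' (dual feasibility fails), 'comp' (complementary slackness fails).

Gradient of f: grad f(x) = Q x + c = (-3, -2)
Constraint values g_i(x) = a_i^T x - b_i:
  g_1((1, -2)) = 0
  g_2((1, -2)) = 0
Stationarity residual: grad f(x) + sum_i lambda_i a_i = (0, 0)
  -> stationarity OK
Primal feasibility (all g_i <= 0): OK
Dual feasibility (all lambda_i >= 0): FAILS
Complementary slackness (lambda_i * g_i(x) = 0 for all i): OK

Verdict: the first failing condition is dual_feasibility -> dual.

dual


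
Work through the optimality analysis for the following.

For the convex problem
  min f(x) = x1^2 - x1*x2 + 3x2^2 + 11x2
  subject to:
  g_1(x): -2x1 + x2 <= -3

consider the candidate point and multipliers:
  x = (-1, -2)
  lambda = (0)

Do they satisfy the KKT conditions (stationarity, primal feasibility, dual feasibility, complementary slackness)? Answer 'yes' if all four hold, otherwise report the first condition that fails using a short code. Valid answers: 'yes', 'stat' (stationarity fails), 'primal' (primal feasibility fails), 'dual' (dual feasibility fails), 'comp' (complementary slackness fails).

Gradient of f: grad f(x) = Q x + c = (0, 0)
Constraint values g_i(x) = a_i^T x - b_i:
  g_1((-1, -2)) = 3
Stationarity residual: grad f(x) + sum_i lambda_i a_i = (0, 0)
  -> stationarity OK
Primal feasibility (all g_i <= 0): FAILS
Dual feasibility (all lambda_i >= 0): OK
Complementary slackness (lambda_i * g_i(x) = 0 for all i): OK

Verdict: the first failing condition is primal_feasibility -> primal.

primal


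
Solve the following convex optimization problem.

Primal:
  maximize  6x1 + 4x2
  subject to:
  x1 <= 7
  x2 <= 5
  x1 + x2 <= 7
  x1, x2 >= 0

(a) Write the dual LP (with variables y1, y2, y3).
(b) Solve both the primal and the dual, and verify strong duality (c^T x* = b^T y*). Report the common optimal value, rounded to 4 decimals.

The standard primal-dual pair for 'max c^T x s.t. A x <= b, x >= 0' is:
  Dual:  min b^T y  s.t.  A^T y >= c,  y >= 0.

So the dual LP is:
  minimize  7y1 + 5y2 + 7y3
  subject to:
    y1 + y3 >= 6
    y2 + y3 >= 4
    y1, y2, y3 >= 0

Solving the primal: x* = (7, 0).
  primal value c^T x* = 42.
Solving the dual: y* = (2, 0, 4).
  dual value b^T y* = 42.
Strong duality: c^T x* = b^T y*. Confirmed.

42


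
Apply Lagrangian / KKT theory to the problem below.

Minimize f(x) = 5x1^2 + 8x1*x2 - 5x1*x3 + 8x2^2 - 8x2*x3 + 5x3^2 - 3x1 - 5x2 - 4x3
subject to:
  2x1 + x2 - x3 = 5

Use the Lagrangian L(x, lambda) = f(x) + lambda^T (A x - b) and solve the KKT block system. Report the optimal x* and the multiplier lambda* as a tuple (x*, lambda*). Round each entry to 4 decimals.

Form the Lagrangian:
  L(x, lambda) = (1/2) x^T Q x + c^T x + lambda^T (A x - b)
Stationarity (grad_x L = 0): Q x + c + A^T lambda = 0.
Primal feasibility: A x = b.

This gives the KKT block system:
  [ Q   A^T ] [ x     ]   [-c ]
  [ A    0  ] [ lambda ] = [ b ]

Solving the linear system:
  x*      = (2.8964, -0.1275, 0.6653)
  lambda* = (-10.8088)
  f(x*)   = 21.6653

x* = (2.8964, -0.1275, 0.6653), lambda* = (-10.8088)


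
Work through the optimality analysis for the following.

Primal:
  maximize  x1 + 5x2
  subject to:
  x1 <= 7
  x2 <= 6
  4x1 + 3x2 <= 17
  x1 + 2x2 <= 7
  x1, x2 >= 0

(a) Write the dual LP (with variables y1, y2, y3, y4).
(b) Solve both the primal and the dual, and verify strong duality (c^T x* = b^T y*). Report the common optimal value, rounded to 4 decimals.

The standard primal-dual pair for 'max c^T x s.t. A x <= b, x >= 0' is:
  Dual:  min b^T y  s.t.  A^T y >= c,  y >= 0.

So the dual LP is:
  minimize  7y1 + 6y2 + 17y3 + 7y4
  subject to:
    y1 + 4y3 + y4 >= 1
    y2 + 3y3 + 2y4 >= 5
    y1, y2, y3, y4 >= 0

Solving the primal: x* = (0, 3.5).
  primal value c^T x* = 17.5.
Solving the dual: y* = (0, 0, 0, 2.5).
  dual value b^T y* = 17.5.
Strong duality: c^T x* = b^T y*. Confirmed.

17.5


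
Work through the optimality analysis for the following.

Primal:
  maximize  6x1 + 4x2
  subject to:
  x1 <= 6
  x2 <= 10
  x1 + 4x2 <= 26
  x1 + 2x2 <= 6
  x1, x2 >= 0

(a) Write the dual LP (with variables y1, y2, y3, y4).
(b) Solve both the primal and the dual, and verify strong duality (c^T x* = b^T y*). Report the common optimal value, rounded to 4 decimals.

The standard primal-dual pair for 'max c^T x s.t. A x <= b, x >= 0' is:
  Dual:  min b^T y  s.t.  A^T y >= c,  y >= 0.

So the dual LP is:
  minimize  6y1 + 10y2 + 26y3 + 6y4
  subject to:
    y1 + y3 + y4 >= 6
    y2 + 4y3 + 2y4 >= 4
    y1, y2, y3, y4 >= 0

Solving the primal: x* = (6, 0).
  primal value c^T x* = 36.
Solving the dual: y* = (4, 0, 0, 2).
  dual value b^T y* = 36.
Strong duality: c^T x* = b^T y*. Confirmed.

36


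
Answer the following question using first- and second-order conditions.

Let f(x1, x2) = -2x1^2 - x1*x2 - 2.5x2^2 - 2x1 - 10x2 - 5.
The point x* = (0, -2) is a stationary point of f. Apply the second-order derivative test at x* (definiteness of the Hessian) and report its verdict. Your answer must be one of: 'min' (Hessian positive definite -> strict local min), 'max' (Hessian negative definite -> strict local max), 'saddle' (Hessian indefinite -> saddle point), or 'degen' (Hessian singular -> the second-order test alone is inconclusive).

Compute the Hessian H = grad^2 f:
  H = [[-4, -1], [-1, -5]]
Verify stationarity: grad f(x*) = H x* + g = (0, 0).
Eigenvalues of H: -5.618, -3.382.
Both eigenvalues < 0, so H is negative definite -> x* is a strict local max.

max


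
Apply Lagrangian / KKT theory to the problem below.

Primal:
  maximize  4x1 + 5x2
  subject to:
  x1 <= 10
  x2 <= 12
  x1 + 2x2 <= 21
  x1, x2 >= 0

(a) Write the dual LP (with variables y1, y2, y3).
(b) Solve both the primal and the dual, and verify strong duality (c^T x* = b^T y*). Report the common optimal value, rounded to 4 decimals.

The standard primal-dual pair for 'max c^T x s.t. A x <= b, x >= 0' is:
  Dual:  min b^T y  s.t.  A^T y >= c,  y >= 0.

So the dual LP is:
  minimize  10y1 + 12y2 + 21y3
  subject to:
    y1 + y3 >= 4
    y2 + 2y3 >= 5
    y1, y2, y3 >= 0

Solving the primal: x* = (10, 5.5).
  primal value c^T x* = 67.5.
Solving the dual: y* = (1.5, 0, 2.5).
  dual value b^T y* = 67.5.
Strong duality: c^T x* = b^T y*. Confirmed.

67.5


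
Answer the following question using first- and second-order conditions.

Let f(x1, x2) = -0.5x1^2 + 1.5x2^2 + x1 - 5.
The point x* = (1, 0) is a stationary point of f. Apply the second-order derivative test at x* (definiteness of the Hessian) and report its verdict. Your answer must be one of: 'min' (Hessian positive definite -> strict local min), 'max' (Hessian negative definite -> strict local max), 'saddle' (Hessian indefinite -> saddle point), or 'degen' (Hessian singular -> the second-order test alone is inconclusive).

Compute the Hessian H = grad^2 f:
  H = [[-1, 0], [0, 3]]
Verify stationarity: grad f(x*) = H x* + g = (0, 0).
Eigenvalues of H: -1, 3.
Eigenvalues have mixed signs, so H is indefinite -> x* is a saddle point.

saddle


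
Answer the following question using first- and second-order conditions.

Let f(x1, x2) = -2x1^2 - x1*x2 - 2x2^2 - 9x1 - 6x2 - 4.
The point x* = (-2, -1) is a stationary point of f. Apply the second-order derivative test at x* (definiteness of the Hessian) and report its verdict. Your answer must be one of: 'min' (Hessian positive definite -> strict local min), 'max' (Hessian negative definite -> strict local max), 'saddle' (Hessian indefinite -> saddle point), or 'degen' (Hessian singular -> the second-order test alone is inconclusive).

Compute the Hessian H = grad^2 f:
  H = [[-4, -1], [-1, -4]]
Verify stationarity: grad f(x*) = H x* + g = (0, 0).
Eigenvalues of H: -5, -3.
Both eigenvalues < 0, so H is negative definite -> x* is a strict local max.

max


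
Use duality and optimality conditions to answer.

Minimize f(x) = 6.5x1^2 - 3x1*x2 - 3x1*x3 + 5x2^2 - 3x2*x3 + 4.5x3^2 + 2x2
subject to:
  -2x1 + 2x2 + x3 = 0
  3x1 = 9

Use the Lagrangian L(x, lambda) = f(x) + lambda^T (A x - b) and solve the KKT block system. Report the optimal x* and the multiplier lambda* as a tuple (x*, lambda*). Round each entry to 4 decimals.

Form the Lagrangian:
  L(x, lambda) = (1/2) x^T Q x + c^T x + lambda^T (A x - b)
Stationarity (grad_x L = 0): Q x + c + A^T lambda = 0.
Primal feasibility: A x = b.

This gives the KKT block system:
  [ Q   A^T ] [ x     ]   [-c ]
  [ A    0  ] [ lambda ] = [ b ]

Solving the linear system:
  x*      = (3, 1.9828, 2.0345)
  lambda* = (-3.3621, -11.2241)
  f(x*)   = 52.4914

x* = (3, 1.9828, 2.0345), lambda* = (-3.3621, -11.2241)


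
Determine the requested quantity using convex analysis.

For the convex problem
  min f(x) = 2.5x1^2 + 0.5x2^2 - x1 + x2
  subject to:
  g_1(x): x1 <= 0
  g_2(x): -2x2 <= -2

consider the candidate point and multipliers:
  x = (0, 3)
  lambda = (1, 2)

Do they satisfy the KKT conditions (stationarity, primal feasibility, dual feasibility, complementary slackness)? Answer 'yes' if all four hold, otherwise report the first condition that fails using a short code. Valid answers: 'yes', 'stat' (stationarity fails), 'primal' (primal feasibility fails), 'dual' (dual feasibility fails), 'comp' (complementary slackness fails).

Gradient of f: grad f(x) = Q x + c = (-1, 4)
Constraint values g_i(x) = a_i^T x - b_i:
  g_1((0, 3)) = 0
  g_2((0, 3)) = -4
Stationarity residual: grad f(x) + sum_i lambda_i a_i = (0, 0)
  -> stationarity OK
Primal feasibility (all g_i <= 0): OK
Dual feasibility (all lambda_i >= 0): OK
Complementary slackness (lambda_i * g_i(x) = 0 for all i): FAILS

Verdict: the first failing condition is complementary_slackness -> comp.

comp


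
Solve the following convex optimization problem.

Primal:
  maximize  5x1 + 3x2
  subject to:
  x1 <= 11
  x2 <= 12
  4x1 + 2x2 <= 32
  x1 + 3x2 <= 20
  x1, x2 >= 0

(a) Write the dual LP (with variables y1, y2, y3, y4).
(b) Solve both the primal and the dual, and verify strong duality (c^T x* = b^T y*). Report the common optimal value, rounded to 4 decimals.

The standard primal-dual pair for 'max c^T x s.t. A x <= b, x >= 0' is:
  Dual:  min b^T y  s.t.  A^T y >= c,  y >= 0.

So the dual LP is:
  minimize  11y1 + 12y2 + 32y3 + 20y4
  subject to:
    y1 + 4y3 + y4 >= 5
    y2 + 2y3 + 3y4 >= 3
    y1, y2, y3, y4 >= 0

Solving the primal: x* = (5.6, 4.8).
  primal value c^T x* = 42.4.
Solving the dual: y* = (0, 0, 1.2, 0.2).
  dual value b^T y* = 42.4.
Strong duality: c^T x* = b^T y*. Confirmed.

42.4


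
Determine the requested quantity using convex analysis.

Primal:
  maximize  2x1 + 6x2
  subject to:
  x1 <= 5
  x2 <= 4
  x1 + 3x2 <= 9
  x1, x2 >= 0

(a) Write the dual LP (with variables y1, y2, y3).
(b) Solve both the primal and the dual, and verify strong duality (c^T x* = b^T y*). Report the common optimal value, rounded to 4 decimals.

The standard primal-dual pair for 'max c^T x s.t. A x <= b, x >= 0' is:
  Dual:  min b^T y  s.t.  A^T y >= c,  y >= 0.

So the dual LP is:
  minimize  5y1 + 4y2 + 9y3
  subject to:
    y1 + y3 >= 2
    y2 + 3y3 >= 6
    y1, y2, y3 >= 0

Solving the primal: x* = (0, 3).
  primal value c^T x* = 18.
Solving the dual: y* = (0, 0, 2).
  dual value b^T y* = 18.
Strong duality: c^T x* = b^T y*. Confirmed.

18
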